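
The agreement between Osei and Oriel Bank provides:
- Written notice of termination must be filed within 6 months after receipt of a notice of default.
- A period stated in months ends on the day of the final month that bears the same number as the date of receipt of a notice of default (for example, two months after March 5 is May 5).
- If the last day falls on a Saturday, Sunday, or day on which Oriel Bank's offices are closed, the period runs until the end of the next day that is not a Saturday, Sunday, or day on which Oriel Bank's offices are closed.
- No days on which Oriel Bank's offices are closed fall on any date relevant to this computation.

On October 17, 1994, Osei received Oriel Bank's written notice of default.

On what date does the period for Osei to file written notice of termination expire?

6 months after October 17, 1994 is April 17, 1995.
April 17, 1995 is a Monday and not a day on which Oriel Bank's offices are closed, so no extension applies.

April 17, 1995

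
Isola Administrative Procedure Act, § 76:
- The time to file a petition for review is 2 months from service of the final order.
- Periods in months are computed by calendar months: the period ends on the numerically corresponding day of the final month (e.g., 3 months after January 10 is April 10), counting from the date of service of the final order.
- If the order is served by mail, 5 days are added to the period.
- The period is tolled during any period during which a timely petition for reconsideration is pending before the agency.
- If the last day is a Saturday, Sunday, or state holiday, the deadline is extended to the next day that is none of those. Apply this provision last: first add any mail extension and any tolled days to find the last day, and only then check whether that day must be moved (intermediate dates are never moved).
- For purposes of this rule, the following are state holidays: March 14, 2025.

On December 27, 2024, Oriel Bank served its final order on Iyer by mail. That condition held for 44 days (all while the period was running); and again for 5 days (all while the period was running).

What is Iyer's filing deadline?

2 months after December 27, 2024 is February 27, 2025.
Service was by mail, adding 5 days: February 27, 2025 + 5 days = March 4, 2025.
Tolling adds 44 days: March 4, 2025 + 44 days = April 17, 2025.
Tolling adds 5 days: April 17, 2025 + 5 days = April 22, 2025.
April 22, 2025 is a Tuesday and not a state holiday, so no extension applies.

April 22, 2025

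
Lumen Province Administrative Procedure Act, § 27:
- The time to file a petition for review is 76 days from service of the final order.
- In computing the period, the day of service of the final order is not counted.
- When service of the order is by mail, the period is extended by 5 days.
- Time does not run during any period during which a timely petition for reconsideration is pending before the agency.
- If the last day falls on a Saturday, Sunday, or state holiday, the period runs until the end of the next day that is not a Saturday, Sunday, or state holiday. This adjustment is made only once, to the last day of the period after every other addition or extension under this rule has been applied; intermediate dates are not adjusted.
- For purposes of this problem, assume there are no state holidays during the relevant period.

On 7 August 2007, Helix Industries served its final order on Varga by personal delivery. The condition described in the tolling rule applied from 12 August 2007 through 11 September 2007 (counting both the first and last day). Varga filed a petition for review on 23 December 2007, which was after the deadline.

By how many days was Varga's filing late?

31 days

76 days after 7 August 2007 is October 22, 2007.
Service was not by mail, so no mail extension applies.
From August 12, 2007 through September 11, 2007 inclusive is 31 days; tolling adds 31 days: October 22, 2007 + 31 days = November 22, 2007.
November 22, 2007 is a Thursday and not a state holiday, so no extension applies.
The deadline is November 22, 2007; from November 22, 2007 to December 23, 2007 is 31 days.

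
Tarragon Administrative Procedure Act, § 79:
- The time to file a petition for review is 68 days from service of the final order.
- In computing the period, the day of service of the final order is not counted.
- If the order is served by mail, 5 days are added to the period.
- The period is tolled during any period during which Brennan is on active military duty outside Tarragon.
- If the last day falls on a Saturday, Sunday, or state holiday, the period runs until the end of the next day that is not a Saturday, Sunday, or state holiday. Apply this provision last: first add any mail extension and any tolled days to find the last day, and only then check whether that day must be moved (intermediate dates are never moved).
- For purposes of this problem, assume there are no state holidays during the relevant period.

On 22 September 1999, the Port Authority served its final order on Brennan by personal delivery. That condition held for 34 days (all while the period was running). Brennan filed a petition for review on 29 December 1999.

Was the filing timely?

Yes

68 days after 22 September 1999 is November 29, 1999.
Service was not by mail, so no mail extension applies.
Tolling adds 34 days: November 29, 1999 + 34 days = January 2, 2000.
January 2, 2000 is Sunday. The next qualifying day is January 3, 2000.
The deadline is January 3, 2000; the filing on December 29, 1999 is on or before that date.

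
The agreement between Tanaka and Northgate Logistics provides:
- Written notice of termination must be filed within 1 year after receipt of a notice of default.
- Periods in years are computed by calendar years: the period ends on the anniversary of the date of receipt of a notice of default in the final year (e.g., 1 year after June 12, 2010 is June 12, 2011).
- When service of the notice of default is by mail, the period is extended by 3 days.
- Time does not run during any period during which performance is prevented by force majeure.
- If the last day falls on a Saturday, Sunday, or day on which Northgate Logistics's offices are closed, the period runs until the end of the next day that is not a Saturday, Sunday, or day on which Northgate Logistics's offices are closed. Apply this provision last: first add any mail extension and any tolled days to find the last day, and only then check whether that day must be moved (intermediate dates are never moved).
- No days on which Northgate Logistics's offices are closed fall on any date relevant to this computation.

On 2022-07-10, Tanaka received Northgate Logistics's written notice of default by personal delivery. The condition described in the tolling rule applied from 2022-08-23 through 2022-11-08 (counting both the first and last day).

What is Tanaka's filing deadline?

September 26, 2023

1 year after 2022-07-10 is July 10, 2023.
Service was not by mail, so no mail extension applies.
From August 23, 2022 through November 8, 2022 inclusive is 78 days; tolling adds 78 days: July 10, 2023 + 78 days = September 26, 2023.
September 26, 2023 is a Tuesday and not a day on which Northgate Logistics's offices are closed, so no extension applies.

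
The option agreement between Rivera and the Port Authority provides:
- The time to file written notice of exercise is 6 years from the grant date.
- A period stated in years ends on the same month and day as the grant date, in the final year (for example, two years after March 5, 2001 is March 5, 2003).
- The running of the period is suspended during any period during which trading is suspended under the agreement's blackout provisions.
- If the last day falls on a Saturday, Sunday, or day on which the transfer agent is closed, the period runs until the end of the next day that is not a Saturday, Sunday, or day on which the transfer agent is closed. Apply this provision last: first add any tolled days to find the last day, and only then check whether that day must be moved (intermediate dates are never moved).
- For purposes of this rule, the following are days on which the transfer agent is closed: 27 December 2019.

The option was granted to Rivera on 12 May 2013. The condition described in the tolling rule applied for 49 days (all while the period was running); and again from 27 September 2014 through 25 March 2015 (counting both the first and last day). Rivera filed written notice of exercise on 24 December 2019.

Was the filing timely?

6 years after 12 May 2013 is May 12, 2019.
Tolling adds 49 days: May 12, 2019 + 49 days = June 30, 2019.
From September 27, 2014 through March 25, 2015 inclusive is 180 days; tolling adds 180 days: June 30, 2019 + 180 days = December 27, 2019.
December 27, 2019 is a listed holiday; December 28, 2019 is Saturday; December 29, 2019 is Sunday. The next qualifying day is December 30, 2019.
The deadline is December 30, 2019; the filing on December 24, 2019 is on or before that date.

Yes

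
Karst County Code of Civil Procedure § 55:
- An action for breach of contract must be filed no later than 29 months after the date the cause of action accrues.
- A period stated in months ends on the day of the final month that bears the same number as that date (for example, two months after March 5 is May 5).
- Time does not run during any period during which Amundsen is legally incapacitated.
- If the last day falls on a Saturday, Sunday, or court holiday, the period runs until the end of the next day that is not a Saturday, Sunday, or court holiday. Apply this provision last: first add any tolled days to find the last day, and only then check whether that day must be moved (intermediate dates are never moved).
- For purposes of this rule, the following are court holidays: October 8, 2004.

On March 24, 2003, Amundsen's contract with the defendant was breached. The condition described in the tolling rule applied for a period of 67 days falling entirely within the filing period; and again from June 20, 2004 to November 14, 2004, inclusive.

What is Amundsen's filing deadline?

29 months after March 24, 2003 is August 24, 2005.
Tolling adds 67 days: August 24, 2005 + 67 days = October 30, 2005.
From June 20, 2004 through November 14, 2004 inclusive is 148 days; tolling adds 148 days: October 30, 2005 + 148 days = March 27, 2006.
March 27, 2006 is a Monday and not a court holiday, so no extension applies.

March 27, 2006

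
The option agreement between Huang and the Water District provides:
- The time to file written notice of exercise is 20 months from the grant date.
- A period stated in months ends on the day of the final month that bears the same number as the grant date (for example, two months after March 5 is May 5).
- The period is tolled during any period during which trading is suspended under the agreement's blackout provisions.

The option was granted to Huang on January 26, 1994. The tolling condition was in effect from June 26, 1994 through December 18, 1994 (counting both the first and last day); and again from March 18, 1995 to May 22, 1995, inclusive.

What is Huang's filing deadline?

20 months after January 26, 1994 is September 26, 1995.
From June 26, 1994 through December 18, 1994 inclusive is 176 days; tolling adds 176 days: September 26, 1995 + 176 days = March 20, 1996.
From March 18, 1995 through May 22, 1995 inclusive is 66 days; tolling adds 66 days: March 20, 1996 + 66 days = May 25, 1996.

May 25, 1996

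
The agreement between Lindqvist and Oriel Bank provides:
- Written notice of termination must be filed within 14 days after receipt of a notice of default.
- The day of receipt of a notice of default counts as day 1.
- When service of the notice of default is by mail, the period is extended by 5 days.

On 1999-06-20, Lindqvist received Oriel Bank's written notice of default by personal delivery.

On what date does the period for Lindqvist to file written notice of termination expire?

Counting 1999-06-20 as day 1, day 14 is July 3, 1999.
Service was not by mail, so no mail extension applies.

July 3, 1999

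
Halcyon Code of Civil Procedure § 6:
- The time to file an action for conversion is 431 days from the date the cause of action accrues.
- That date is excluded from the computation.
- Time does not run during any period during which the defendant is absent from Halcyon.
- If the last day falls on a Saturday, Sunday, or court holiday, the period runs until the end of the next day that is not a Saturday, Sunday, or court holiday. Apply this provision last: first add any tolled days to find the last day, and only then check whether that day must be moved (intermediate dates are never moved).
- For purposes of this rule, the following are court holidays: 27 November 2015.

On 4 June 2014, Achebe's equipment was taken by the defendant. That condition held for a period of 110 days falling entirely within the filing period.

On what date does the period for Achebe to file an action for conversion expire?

November 30, 2015

431 days after 4 June 2014 is August 9, 2015.
Tolling adds 110 days: August 9, 2015 + 110 days = November 27, 2015.
November 27, 2015 is a listed holiday; November 28, 2015 is Saturday; November 29, 2015 is Sunday. The next qualifying day is November 30, 2015.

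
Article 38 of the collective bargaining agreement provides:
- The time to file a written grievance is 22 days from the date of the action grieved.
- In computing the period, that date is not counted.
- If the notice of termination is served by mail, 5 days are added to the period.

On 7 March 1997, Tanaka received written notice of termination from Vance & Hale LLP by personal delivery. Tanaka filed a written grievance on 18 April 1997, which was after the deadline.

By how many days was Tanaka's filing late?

20 days

22 days after 7 March 1997 is March 29, 1997.
Service was not by mail, so no mail extension applies.
The deadline is March 29, 1997; from March 29, 1997 to April 18, 1997 is 20 days.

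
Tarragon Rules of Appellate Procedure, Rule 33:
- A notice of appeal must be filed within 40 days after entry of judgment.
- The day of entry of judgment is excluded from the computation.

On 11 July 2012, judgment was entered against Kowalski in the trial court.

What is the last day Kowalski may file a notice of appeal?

August 20, 2012

40 days after 11 July 2012 is August 20, 2012.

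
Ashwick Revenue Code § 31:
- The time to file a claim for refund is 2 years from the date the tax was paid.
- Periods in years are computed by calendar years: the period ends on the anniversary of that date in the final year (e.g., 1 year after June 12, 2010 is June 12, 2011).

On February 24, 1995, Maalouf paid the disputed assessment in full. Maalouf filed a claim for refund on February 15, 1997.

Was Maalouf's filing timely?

Yes

2 years after February 24, 1995 is February 24, 1997.
The deadline is February 24, 1997; the filing on February 15, 1997 is on or before that date.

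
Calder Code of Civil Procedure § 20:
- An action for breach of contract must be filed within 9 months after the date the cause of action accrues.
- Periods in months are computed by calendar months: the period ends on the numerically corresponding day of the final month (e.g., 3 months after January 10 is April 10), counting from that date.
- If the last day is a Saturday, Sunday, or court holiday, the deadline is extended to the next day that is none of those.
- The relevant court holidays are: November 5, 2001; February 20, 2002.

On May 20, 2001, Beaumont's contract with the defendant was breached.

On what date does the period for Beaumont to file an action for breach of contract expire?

February 21, 2002

9 months after May 20, 2001 is February 20, 2002.
February 20, 2002 is a listed holiday. The next qualifying day is February 21, 2002.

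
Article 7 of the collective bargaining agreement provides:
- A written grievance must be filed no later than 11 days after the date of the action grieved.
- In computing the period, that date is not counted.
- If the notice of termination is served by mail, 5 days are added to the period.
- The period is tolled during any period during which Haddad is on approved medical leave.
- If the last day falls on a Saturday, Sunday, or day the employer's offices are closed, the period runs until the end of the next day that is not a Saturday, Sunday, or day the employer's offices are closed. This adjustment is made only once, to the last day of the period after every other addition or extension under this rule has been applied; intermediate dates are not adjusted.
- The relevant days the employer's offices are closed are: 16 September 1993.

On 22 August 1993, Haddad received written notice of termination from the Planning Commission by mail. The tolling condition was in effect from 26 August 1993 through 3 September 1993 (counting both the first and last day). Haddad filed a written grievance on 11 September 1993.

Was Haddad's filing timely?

Yes

11 days after 22 August 1993 is September 2, 1993.
Service was by mail, adding 5 days: September 2, 1993 + 5 days = September 7, 1993.
From August 26, 1993 through September 3, 1993 inclusive is 9 days; tolling adds 9 days: September 7, 1993 + 9 days = September 16, 1993.
September 16, 1993 is a listed holiday. The next qualifying day is September 17, 1993.
The deadline is September 17, 1993; the filing on September 11, 1993 is on or before that date.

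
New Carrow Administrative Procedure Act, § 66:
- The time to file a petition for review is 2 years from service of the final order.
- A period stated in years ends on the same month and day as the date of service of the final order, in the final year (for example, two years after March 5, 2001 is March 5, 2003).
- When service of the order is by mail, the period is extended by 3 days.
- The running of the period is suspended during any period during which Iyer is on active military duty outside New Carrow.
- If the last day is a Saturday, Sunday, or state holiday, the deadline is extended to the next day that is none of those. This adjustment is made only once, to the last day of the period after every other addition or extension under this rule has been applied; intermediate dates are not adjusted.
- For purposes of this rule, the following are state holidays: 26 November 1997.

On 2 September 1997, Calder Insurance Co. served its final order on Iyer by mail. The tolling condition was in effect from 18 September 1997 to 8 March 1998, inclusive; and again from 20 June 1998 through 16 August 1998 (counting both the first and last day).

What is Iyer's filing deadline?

2 years after 2 September 1997 is September 2, 1999.
Service was by mail, adding 3 days: September 2, 1999 + 3 days = September 5, 1999.
From September 18, 1997 through March 8, 1998 inclusive is 172 days; tolling adds 172 days: September 5, 1999 + 172 days = February 24, 2000.
From June 20, 1998 through August 16, 1998 inclusive is 58 days; tolling adds 58 days: February 24, 2000 + 58 days = April 22, 2000.
April 22, 2000 is Saturday; April 23, 2000 is Sunday. The next qualifying day is April 24, 2000.

April 24, 2000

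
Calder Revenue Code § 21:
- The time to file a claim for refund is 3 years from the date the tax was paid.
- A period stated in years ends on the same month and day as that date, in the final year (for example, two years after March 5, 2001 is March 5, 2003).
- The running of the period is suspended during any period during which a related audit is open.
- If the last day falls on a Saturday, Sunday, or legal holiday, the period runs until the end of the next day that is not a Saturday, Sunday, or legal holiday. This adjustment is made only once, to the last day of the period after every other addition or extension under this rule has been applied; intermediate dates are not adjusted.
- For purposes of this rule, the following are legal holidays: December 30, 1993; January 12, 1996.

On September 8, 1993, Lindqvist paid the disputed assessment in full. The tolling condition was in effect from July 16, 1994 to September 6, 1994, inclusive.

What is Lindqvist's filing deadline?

October 31, 1996

3 years after September 8, 1993 is September 8, 1996.
From July 16, 1994 through September 6, 1994 inclusive is 53 days; tolling adds 53 days: September 8, 1996 + 53 days = October 31, 1996.
October 31, 1996 is a Thursday and not a legal holiday, so no extension applies.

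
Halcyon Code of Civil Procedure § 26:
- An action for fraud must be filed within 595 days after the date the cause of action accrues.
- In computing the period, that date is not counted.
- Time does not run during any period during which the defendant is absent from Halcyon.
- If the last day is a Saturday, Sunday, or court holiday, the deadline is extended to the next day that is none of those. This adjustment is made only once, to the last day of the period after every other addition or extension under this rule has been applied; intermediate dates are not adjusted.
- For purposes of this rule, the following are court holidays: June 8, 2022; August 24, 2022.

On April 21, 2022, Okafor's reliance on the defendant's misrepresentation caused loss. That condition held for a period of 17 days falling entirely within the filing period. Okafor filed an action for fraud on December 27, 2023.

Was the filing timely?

No

595 days after April 21, 2022 is December 7, 2023.
Tolling adds 17 days: December 7, 2023 + 17 days = December 24, 2023.
December 24, 2023 is Sunday. The next qualifying day is December 25, 2023.
The deadline is December 25, 2023; the filing on December 27, 2023 is after that date.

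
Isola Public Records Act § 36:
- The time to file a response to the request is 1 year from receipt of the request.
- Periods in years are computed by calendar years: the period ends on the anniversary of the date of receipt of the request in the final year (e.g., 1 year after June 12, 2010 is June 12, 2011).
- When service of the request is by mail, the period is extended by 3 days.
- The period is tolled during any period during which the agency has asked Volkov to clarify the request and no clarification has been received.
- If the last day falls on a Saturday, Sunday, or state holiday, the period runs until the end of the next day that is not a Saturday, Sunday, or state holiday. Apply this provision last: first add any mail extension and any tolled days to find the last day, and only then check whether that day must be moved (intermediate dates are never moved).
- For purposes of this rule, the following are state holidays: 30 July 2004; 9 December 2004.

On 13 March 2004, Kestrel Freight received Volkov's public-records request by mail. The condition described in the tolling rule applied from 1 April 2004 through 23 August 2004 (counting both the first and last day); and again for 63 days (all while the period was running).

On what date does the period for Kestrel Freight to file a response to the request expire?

October 10, 2005

1 year after 13 March 2004 is March 13, 2005.
Service was by mail, adding 3 days: March 13, 2005 + 3 days = March 16, 2005.
From April 1, 2004 through August 23, 2004 inclusive is 145 days; tolling adds 145 days: March 16, 2005 + 145 days = August 8, 2005.
Tolling adds 63 days: August 8, 2005 + 63 days = October 10, 2005.
October 10, 2005 is a Monday and not a state holiday, so no extension applies.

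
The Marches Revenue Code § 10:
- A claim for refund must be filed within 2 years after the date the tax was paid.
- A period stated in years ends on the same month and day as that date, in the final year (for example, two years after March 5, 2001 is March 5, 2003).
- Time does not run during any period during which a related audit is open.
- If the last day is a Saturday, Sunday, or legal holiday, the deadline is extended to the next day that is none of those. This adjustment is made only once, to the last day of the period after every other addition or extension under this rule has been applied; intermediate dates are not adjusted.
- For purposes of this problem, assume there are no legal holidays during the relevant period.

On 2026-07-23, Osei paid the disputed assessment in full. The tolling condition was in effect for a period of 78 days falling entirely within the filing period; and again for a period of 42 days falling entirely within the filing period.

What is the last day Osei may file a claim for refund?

November 20, 2028

2 years after 2026-07-23 is July 23, 2028.
Tolling adds 78 days: July 23, 2028 + 78 days = October 9, 2028.
Tolling adds 42 days: October 9, 2028 + 42 days = November 20, 2028.
November 20, 2028 is a Monday and not a legal holiday, so no extension applies.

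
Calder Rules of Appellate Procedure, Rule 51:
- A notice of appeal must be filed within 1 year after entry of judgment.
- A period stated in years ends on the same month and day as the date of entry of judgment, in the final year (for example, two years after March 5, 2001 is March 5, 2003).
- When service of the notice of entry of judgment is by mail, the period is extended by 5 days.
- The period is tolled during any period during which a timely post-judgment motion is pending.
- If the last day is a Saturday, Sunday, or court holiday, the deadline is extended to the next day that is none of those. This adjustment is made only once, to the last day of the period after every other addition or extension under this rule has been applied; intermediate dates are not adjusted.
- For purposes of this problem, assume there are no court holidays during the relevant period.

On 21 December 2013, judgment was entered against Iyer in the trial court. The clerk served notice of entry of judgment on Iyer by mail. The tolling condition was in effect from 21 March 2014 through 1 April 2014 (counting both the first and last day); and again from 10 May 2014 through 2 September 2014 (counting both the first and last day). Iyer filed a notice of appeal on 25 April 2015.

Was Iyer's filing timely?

1 year after 21 December 2013 is December 21, 2014.
Service was by mail, adding 5 days: December 21, 2014 + 5 days = December 26, 2014.
From March 21, 2014 through April 1, 2014 inclusive is 12 days; tolling adds 12 days: December 26, 2014 + 12 days = January 7, 2015.
From May 10, 2014 through September 2, 2014 inclusive is 116 days; tolling adds 116 days: January 7, 2015 + 116 days = May 3, 2015.
May 3, 2015 is Sunday. The next qualifying day is May 4, 2015.
The deadline is May 4, 2015; the filing on April 25, 2015 is on or before that date.

Yes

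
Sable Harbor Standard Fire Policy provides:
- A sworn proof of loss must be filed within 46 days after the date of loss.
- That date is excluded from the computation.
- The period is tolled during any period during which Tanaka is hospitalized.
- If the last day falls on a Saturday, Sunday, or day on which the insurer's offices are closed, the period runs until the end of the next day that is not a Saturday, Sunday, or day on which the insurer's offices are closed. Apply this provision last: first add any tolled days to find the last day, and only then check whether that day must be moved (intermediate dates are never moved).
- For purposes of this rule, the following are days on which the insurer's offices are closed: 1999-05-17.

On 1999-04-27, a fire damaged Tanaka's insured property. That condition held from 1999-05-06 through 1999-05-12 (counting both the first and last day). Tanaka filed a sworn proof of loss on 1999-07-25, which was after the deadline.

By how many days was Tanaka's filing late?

34 days

46 days after 1999-04-27 is June 12, 1999.
From May 6, 1999 through May 12, 1999 inclusive is 7 days; tolling adds 7 days: June 12, 1999 + 7 days = June 19, 1999.
June 19, 1999 is Saturday; June 20, 1999 is Sunday. The next qualifying day is June 21, 1999.
The deadline is June 21, 1999; from June 21, 1999 to July 25, 1999 is 34 days.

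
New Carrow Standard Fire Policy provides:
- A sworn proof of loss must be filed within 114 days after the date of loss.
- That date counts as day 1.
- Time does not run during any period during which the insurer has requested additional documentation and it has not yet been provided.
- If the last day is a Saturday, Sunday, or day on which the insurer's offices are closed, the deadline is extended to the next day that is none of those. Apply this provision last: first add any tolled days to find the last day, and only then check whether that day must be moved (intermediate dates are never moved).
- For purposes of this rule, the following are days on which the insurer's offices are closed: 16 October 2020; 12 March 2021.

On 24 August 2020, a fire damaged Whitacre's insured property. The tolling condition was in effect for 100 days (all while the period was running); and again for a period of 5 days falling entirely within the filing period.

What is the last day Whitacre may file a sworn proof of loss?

Counting 24 August 2020 as day 1, day 114 is December 15, 2020.
Tolling adds 100 days: December 15, 2020 + 100 days = March 25, 2021.
Tolling adds 5 days: March 25, 2021 + 5 days = March 30, 2021.
March 30, 2021 is a Tuesday and not a day on which the insurer's offices are closed, so no extension applies.

March 30, 2021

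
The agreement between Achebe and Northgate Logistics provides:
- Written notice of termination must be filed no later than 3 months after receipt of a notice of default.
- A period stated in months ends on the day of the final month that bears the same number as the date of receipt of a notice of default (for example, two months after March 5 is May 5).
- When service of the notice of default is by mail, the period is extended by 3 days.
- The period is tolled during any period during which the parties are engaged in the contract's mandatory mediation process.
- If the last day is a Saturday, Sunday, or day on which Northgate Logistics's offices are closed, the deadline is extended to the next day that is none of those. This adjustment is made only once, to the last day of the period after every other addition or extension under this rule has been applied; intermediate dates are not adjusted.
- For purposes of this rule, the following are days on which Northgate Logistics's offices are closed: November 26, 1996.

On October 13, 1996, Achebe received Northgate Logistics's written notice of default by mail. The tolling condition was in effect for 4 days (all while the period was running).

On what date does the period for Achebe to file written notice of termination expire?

January 20, 1997

3 months after October 13, 1996 is January 13, 1997.
Service was by mail, adding 3 days: January 13, 1997 + 3 days = January 16, 1997.
Tolling adds 4 days: January 16, 1997 + 4 days = January 20, 1997.
January 20, 1997 is a Monday and not a day on which Northgate Logistics's offices are closed, so no extension applies.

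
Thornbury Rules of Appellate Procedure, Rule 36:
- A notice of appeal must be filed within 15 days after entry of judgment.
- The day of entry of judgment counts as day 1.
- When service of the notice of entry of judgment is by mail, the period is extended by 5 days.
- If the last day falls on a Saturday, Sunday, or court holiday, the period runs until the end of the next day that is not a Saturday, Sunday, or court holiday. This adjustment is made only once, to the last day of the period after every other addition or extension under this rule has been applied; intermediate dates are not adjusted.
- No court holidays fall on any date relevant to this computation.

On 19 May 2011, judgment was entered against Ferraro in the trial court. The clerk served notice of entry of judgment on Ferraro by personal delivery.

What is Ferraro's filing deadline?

June 2, 2011

Counting 19 May 2011 as day 1, day 15 is June 2, 2011.
Service was not by mail, so no mail extension applies.
June 2, 2011 is a Thursday and not a court holiday, so no extension applies.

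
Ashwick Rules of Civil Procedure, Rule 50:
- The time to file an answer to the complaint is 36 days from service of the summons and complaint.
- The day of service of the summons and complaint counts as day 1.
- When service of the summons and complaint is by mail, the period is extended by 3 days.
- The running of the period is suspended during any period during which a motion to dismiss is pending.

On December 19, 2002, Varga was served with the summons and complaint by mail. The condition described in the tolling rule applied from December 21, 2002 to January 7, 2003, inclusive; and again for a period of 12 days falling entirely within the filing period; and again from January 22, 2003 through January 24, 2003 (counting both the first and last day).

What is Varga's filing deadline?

February 28, 2003

Counting December 19, 2002 as day 1, day 36 is January 23, 2003.
Service was by mail, adding 3 days: January 23, 2003 + 3 days = January 26, 2003.
From December 21, 2002 through January 7, 2003 inclusive is 18 days; tolling adds 18 days: January 26, 2003 + 18 days = February 13, 2003.
Tolling adds 12 days: February 13, 2003 + 12 days = February 25, 2003.
From January 22, 2003 through January 24, 2003 inclusive is 3 days; tolling adds 3 days: February 25, 2003 + 3 days = February 28, 2003.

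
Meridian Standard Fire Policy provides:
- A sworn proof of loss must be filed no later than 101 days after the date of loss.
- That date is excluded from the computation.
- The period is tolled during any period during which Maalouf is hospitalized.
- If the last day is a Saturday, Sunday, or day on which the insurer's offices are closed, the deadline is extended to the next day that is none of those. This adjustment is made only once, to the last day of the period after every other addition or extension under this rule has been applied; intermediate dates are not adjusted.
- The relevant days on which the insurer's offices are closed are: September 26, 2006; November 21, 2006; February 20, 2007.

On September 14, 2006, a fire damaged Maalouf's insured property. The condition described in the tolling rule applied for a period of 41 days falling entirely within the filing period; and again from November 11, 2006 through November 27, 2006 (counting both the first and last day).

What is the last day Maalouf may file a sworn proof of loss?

101 days after September 14, 2006 is December 24, 2006.
Tolling adds 41 days: December 24, 2006 + 41 days = February 3, 2007.
From November 11, 2006 through November 27, 2006 inclusive is 17 days; tolling adds 17 days: February 3, 2007 + 17 days = February 20, 2007.
February 20, 2007 is a listed holiday. The next qualifying day is February 21, 2007.

February 21, 2007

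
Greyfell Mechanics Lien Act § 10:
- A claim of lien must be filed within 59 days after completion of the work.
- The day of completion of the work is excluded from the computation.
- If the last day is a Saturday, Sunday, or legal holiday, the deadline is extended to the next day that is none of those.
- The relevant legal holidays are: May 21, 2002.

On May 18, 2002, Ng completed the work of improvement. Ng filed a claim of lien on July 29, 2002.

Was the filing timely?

59 days after May 18, 2002 is July 16, 2002.
July 16, 2002 is a Tuesday and not a legal holiday, so no extension applies.
The deadline is July 16, 2002; the filing on July 29, 2002 is after that date.

No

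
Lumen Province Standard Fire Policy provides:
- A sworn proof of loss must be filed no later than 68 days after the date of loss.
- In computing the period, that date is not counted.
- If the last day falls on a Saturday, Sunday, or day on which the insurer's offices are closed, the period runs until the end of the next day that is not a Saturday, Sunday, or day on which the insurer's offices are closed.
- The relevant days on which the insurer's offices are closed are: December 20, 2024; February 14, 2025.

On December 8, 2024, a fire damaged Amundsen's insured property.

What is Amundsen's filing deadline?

February 17, 2025

68 days after December 8, 2024 is February 14, 2025.
February 14, 2025 is a listed holiday; February 15, 2025 is Saturday; February 16, 2025 is Sunday. The next qualifying day is February 17, 2025.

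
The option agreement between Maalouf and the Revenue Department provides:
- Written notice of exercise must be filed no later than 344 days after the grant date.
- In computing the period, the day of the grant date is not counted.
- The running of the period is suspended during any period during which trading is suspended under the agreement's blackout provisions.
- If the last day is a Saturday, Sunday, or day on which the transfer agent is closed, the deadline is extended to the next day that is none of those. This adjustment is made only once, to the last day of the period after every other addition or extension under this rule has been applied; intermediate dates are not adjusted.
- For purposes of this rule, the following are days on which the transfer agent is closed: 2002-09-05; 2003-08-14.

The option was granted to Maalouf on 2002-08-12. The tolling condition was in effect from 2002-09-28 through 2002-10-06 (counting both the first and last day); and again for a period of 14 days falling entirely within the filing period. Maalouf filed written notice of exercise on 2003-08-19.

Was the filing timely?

No

344 days after 2002-08-12 is July 22, 2003.
From September 28, 2002 through October 6, 2002 inclusive is 9 days; tolling adds 9 days: July 22, 2003 + 9 days = July 31, 2003.
Tolling adds 14 days: July 31, 2003 + 14 days = August 14, 2003.
August 14, 2003 is a listed holiday. The next qualifying day is August 15, 2003.
The deadline is August 15, 2003; the filing on August 19, 2003 is after that date.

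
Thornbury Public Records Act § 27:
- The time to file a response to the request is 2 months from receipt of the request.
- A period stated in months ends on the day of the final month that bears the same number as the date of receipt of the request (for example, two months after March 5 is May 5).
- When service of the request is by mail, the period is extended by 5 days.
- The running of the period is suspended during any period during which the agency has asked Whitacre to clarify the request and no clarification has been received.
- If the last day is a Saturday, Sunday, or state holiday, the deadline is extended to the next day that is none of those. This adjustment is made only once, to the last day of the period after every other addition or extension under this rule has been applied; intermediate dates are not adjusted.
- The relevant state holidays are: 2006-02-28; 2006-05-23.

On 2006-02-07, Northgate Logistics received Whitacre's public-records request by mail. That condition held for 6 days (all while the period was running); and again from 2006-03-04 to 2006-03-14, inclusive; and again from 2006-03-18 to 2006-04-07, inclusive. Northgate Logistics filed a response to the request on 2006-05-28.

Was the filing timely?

No

2 months after 2006-02-07 is April 7, 2006.
Service was by mail, adding 5 days: April 7, 2006 + 5 days = April 12, 2006.
Tolling adds 6 days: April 12, 2006 + 6 days = April 18, 2006.
From March 4, 2006 through March 14, 2006 inclusive is 11 days; tolling adds 11 days: April 18, 2006 + 11 days = April 29, 2006.
From March 18, 2006 through April 7, 2006 inclusive is 21 days; tolling adds 21 days: April 29, 2006 + 21 days = May 20, 2006.
May 20, 2006 is Saturday; May 21, 2006 is Sunday. The next qualifying day is May 22, 2006.
The deadline is May 22, 2006; the filing on May 28, 2006 is after that date.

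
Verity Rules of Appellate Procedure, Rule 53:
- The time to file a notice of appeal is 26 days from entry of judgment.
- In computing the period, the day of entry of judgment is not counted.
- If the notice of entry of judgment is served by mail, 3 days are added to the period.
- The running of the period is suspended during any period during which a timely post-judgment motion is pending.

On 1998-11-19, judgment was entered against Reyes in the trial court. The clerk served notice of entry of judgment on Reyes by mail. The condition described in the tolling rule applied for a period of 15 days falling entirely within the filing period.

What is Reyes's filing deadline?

26 days after 1998-11-19 is December 15, 1998.
Service was by mail, adding 3 days: December 15, 1998 + 3 days = December 18, 1998.
Tolling adds 15 days: December 18, 1998 + 15 days = January 2, 1999.

January 2, 1999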